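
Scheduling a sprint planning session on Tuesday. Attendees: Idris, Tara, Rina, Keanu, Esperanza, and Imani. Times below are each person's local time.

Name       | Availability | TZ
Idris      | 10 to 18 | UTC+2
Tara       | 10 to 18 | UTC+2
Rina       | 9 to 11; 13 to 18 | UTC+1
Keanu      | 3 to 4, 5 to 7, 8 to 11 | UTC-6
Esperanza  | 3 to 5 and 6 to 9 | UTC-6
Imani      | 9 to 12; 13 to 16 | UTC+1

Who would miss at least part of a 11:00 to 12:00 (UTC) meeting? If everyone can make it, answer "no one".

Esperanza, Imani, Rina

Idris in UTC: 08:00-16:00 (subtract 2h to convert from UTC+2).
Tara in UTC: 08:00-16:00 (subtract 2h to convert from UTC+2).
Rina in UTC: 08:00-10:00, 12:00-17:00 (subtract 1h to convert from UTC+1).
Keanu in UTC: 09:00-10:00, 11:00-13:00, 14:00-17:00 (add 6h to convert from UTC-6).
Esperanza in UTC: 09:00-11:00, 12:00-15:00 (add 6h to convert from UTC-6).
Imani in UTC: 08:00-11:00, 12:00-15:00 (subtract 1h to convert from UTC+1).
Idris: free for 11:00-12:00. Tara: free for 11:00-12:00. Rina: not fully free for 11:00-12:00. Keanu: free for 11:00-12:00. Esperanza: not fully free for 11:00-12:00. Imani: not fully free for 11:00-12:00.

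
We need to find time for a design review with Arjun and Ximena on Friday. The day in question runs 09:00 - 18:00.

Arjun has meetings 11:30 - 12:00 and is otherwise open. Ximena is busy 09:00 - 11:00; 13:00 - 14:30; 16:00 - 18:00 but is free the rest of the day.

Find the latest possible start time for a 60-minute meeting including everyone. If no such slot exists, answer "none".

Arjun free: 09:00-11:30, 12:00-18:00 (invert busy blocks within the working day).
Ximena free: 11:00-13:00, 14:30-16:00 (invert busy blocks within the working day).
Arjun ∩ Ximena: 11:00-11:30, 12:00-13:00, 14:30-16:00.
So the common availability across everyone is 11:00-11:30, 12:00-13:00, 14:30-16:00.
The last common window of at least 60 minutes is 14:30-16:00; a 60-minute meeting can start as late as 15:00 and still end by 16:00.

15:00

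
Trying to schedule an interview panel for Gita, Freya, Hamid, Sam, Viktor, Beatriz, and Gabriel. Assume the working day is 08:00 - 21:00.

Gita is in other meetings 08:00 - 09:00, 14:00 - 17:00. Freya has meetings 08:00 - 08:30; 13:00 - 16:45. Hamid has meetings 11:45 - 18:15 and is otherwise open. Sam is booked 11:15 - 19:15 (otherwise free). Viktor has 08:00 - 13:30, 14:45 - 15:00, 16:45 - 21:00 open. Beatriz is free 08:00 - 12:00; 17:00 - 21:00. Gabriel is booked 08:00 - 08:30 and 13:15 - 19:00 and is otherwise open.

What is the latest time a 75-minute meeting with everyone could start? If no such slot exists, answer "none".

Gita free: 09:00-14:00, 17:00-21:00 (invert busy blocks within the working day).
Freya free: 08:30-13:00, 16:45-21:00 (invert busy blocks within the working day).
Hamid free: 08:00-11:45, 18:15-21:00 (invert busy blocks within the working day).
Sam free: 08:00-11:15, 19:15-21:00 (invert busy blocks within the working day).
Viktor free: 08:00-13:30, 14:45-15:00, 16:45-21:00.
Beatriz free: 08:00-12:00, 17:00-21:00.
Gabriel free: 08:30-13:15, 19:00-21:00 (invert busy blocks within the working day).
Gita ∩ Freya: 09:00-13:00, 17:00-21:00.
Gita ∩ Freya ∩ Hamid: 09:00-11:45, 18:15-21:00.
Gita ∩ Freya ∩ Hamid ∩ Sam: 09:00-11:15, 19:15-21:00.
Gita ∩ Freya ∩ Hamid ∩ Sam ∩ Viktor: 09:00-11:15, 19:15-21:00.
Gita ∩ Freya ∩ Hamid ∩ Sam ∩ Viktor ∩ Beatriz: 09:00-11:15, 19:15-21:00.
Gita ∩ Freya ∩ Hamid ∩ Sam ∩ Viktor ∩ Beatriz ∩ Gabriel: 09:00-11:15, 19:15-21:00.
The last common window of at least 75 minutes is 19:15-21:00; a 75-minute meeting can start as late as 19:45 and still end by 21:00.

19:45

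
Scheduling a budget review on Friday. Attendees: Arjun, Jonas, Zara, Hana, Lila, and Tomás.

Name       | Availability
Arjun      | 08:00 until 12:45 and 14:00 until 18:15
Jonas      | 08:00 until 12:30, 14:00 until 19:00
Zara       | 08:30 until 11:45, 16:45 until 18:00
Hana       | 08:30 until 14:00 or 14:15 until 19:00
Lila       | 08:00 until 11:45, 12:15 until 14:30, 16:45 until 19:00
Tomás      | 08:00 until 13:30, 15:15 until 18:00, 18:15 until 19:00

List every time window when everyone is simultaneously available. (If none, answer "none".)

Arjun ∩ Jonas: 08:00-12:30, 14:00-18:15.
Arjun ∩ Jonas ∩ Zara: 08:30-11:45, 16:45-18:00.
Arjun ∩ Jonas ∩ Zara ∩ Hana: 08:30-11:45, 16:45-18:00.
Arjun ∩ Jonas ∩ Zara ∩ Hana ∩ Lila: 08:30-11:45, 16:45-18:00.
Arjun ∩ Jonas ∩ Zara ∩ Hana ∩ Lila ∩ Tomás: 08:30-11:45, 16:45-18:00.

08:30-11:45, 16:45-18:00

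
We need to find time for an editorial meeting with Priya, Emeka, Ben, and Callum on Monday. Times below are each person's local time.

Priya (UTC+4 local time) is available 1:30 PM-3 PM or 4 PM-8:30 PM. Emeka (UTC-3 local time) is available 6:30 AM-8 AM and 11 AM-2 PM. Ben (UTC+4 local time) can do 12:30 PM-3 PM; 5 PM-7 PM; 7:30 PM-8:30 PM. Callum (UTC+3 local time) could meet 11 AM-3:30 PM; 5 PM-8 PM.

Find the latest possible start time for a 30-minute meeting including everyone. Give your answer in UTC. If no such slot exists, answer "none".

Priya in UTC: 09:30-11:00, 12:00-16:30 (subtract 4h to convert from UTC+4).
Emeka in UTC: 09:30-11:00, 14:00-17:00 (add 3h to convert from UTC-3).
Ben in UTC: 08:30-11:00, 13:00-15:00, 15:30-16:30 (subtract 4h to convert from UTC+4).
Callum in UTC: 08:00-12:30, 14:00-17:00 (subtract 3h to convert from UTC+3).
Priya ∩ Emeka: 09:30-11:00, 14:00-16:30.
Priya ∩ Emeka ∩ Ben: 09:30-11:00, 14:00-15:00, 15:30-16:30.
Priya ∩ Emeka ∩ Ben ∩ Callum: 09:30-11:00, 14:00-15:00, 15:30-16:30.
The last common window of at least 30 minutes is 15:30-16:30; a 30-minute meeting can start as late as 16:00 and still end by 16:30.

16:00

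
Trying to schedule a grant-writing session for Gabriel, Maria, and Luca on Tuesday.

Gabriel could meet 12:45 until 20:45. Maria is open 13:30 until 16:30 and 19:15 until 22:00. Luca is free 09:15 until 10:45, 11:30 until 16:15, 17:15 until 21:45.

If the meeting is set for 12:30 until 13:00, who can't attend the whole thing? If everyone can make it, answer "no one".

Gabriel: not fully free for 12:30-13:00. Maria: not fully free for 12:30-13:00. Luca: free for 12:30-13:00.

Gabriel, Maria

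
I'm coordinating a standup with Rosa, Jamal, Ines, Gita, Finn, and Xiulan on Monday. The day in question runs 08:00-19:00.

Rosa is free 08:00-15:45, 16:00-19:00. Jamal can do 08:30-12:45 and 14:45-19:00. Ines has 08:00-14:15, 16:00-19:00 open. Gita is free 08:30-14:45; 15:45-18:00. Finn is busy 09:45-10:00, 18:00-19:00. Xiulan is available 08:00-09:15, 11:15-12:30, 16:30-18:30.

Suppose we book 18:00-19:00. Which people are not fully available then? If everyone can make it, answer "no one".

Rosa free: 08:00-15:45, 16:00-19:00.
Jamal free: 08:30-12:45, 14:45-19:00.
Ines free: 08:00-14:15, 16:00-19:00.
Gita free: 08:30-14:45, 15:45-18:00.
Finn free: 08:00-09:45, 10:00-18:00 (invert busy blocks within the working day).
Xiulan free: 08:00-09:15, 11:15-12:30, 16:30-18:30.
Rosa: free for 18:00-19:00. Jamal: free for 18:00-19:00. Ines: free for 18:00-19:00. Gita: not fully free for 18:00-19:00. Finn: not fully free for 18:00-19:00. Xiulan: not fully free for 18:00-19:00.

Finn, Gita, Xiulan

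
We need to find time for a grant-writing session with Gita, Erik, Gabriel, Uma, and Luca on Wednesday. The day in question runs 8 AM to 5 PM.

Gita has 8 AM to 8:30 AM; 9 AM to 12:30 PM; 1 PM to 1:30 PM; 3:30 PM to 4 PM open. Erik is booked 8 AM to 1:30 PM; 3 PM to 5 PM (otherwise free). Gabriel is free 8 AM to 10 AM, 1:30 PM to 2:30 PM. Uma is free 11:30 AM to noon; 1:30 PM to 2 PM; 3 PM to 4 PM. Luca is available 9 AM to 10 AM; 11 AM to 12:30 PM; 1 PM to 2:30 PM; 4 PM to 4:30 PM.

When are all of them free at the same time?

Gita free: 08:00-08:30, 09:00-12:30, 13:00-13:30, 15:30-16:00.
Erik free: 13:30-15:00 (invert busy blocks within the working day).
Gabriel free: 08:00-10:00, 13:30-14:30.
Uma free: 11:30-12:00, 13:30-14:00, 15:00-16:00.
Luca free: 09:00-10:00, 11:00-12:30, 13:00-14:30, 16:00-16:30.
Gita ∩ Erik: ∅.
Gita ∩ Erik ∩ Gabriel: ∅.
Gita ∩ Erik ∩ Gabriel ∩ Uma: ∅.
Gita ∩ Erik ∩ Gabriel ∩ Uma ∩ Luca: ∅.
There is no time when everyone is free.

none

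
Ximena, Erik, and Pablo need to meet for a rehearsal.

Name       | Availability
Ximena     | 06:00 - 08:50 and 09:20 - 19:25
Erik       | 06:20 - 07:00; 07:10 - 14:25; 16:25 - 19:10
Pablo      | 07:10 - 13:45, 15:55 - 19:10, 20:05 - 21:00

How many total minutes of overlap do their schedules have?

Ximena ∩ Erik: 06:20-07:00, 07:10-08:50, 09:20-14:25, 16:25-19:10.
Ximena ∩ Erik ∩ Pablo: 07:10-08:50, 09:20-13:45, 16:25-19:10.
So the common availability across everyone is 07:10-08:50, 09:20-13:45, 16:25-19:10.
Summing the common windows: 100 + 265 + 165 = 530 minutes.

530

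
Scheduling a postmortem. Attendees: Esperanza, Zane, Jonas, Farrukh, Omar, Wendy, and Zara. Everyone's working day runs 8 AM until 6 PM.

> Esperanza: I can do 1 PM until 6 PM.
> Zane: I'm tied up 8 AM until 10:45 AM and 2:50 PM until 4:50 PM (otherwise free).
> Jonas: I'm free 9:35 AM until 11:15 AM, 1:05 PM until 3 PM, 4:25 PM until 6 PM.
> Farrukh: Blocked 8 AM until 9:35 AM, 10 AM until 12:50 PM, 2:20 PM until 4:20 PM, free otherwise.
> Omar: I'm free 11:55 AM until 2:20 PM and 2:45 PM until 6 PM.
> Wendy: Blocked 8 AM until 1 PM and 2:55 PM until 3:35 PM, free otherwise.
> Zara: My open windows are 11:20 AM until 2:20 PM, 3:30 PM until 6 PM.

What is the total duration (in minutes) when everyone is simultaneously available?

145

Esperanza free: 13:00-18:00.
Zane free: 10:45-14:50, 16:50-18:00 (invert busy blocks within the working day).
Jonas free: 09:35-11:15, 13:05-15:00, 16:25-18:00.
Farrukh free: 09:35-10:00, 12:50-14:20, 16:20-18:00 (invert busy blocks within the working day).
Omar free: 11:55-14:20, 14:45-18:00.
Wendy free: 13:00-14:55, 15:35-18:00 (invert busy blocks within the working day).
Zara free: 11:20-14:20, 15:30-18:00.
Esperanza ∩ Zane: 13:00-14:50, 16:50-18:00.
Esperanza ∩ Zane ∩ Jonas: 13:05-14:50, 16:50-18:00.
Esperanza ∩ Zane ∩ Jonas ∩ Farrukh: 13:05-14:20, 16:50-18:00.
Esperanza ∩ Zane ∩ Jonas ∩ Farrukh ∩ Omar: 13:05-14:20, 16:50-18:00.
Esperanza ∩ Zane ∩ Jonas ∩ Farrukh ∩ Omar ∩ Wendy: 13:05-14:20, 16:50-18:00.
Esperanza ∩ Zane ∩ Jonas ∩ Farrukh ∩ Omar ∩ Wendy ∩ Zara: 13:05-14:20, 16:50-18:00.
Summing the common windows: 75 + 70 = 145 minutes.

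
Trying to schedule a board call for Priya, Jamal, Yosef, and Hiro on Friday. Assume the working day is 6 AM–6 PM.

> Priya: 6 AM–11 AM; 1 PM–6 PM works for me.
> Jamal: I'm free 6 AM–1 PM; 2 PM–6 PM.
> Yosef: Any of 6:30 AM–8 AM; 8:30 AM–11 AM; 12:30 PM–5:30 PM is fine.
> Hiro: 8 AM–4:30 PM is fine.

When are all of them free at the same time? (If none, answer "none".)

Priya ∩ Jamal: 06:00-11:00, 14:00-18:00.
Priya ∩ Jamal ∩ Yosef: 06:30-08:00, 08:30-11:00, 14:00-17:30.
Priya ∩ Jamal ∩ Yosef ∩ Hiro: 08:30-11:00, 14:00-16:30.

08:30-11:00, 14:00-16:30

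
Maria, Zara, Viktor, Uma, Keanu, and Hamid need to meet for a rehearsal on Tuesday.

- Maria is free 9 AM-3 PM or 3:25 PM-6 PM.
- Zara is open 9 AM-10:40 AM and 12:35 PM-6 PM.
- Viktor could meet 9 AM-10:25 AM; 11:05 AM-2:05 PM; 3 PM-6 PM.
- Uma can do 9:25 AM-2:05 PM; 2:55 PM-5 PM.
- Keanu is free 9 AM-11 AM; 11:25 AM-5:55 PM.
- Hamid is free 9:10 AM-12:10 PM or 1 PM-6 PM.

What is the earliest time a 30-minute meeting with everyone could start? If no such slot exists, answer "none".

Maria ∩ Zara: 09:00-10:40, 12:35-15:00, 15:25-18:00.
Maria ∩ Zara ∩ Viktor: 09:00-10:25, 12:35-14:05, 15:25-18:00.
Maria ∩ Zara ∩ Viktor ∩ Uma: 09:25-10:25, 12:35-14:05, 15:25-17:00.
Maria ∩ Zara ∩ Viktor ∩ Uma ∩ Keanu: 09:25-10:25, 12:35-14:05, 15:25-17:00.
Maria ∩ Zara ∩ Viktor ∩ Uma ∩ Keanu ∩ Hamid: 09:25-10:25, 13:00-14:05, 15:25-17:00.
Those are the intersection windows.
The first common window of at least 30 minutes is 09:25-10:25, so the earliest start is 09:25.

09:25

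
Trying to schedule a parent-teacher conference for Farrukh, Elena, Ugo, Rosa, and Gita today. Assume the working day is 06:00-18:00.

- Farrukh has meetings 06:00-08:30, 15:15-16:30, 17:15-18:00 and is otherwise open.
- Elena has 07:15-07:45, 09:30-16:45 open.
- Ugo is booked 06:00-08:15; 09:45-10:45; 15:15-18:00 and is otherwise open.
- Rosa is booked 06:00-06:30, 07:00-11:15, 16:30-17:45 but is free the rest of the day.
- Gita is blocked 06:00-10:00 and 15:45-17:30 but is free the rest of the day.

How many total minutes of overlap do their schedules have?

Farrukh free: 08:30-15:15, 16:30-17:15 (invert busy blocks within the working day).
Elena free: 07:15-07:45, 09:30-16:45.
Ugo free: 08:15-09:45, 10:45-15:15 (invert busy blocks within the working day).
Rosa free: 06:30-07:00, 11:15-16:30, 17:45-18:00 (invert busy blocks within the working day).
Gita free: 10:00-15:45, 17:30-18:00 (invert busy blocks within the working day).
Farrukh ∩ Elena: 09:30-15:15, 16:30-16:45.
Farrukh ∩ Elena ∩ Ugo: 09:30-09:45, 10:45-15:15.
Farrukh ∩ Elena ∩ Ugo ∩ Rosa: 11:15-15:15.
Farrukh ∩ Elena ∩ Ugo ∩ Rosa ∩ Gita: 11:15-15:15.
That's a single block of 240 minutes.

240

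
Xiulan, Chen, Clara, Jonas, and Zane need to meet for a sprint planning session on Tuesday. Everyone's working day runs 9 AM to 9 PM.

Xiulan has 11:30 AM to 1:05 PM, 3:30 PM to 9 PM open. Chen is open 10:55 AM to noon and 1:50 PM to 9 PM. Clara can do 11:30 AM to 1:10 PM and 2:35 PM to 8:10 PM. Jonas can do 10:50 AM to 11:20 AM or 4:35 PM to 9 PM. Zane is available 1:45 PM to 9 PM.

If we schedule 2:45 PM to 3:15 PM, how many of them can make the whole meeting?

3

Chen, Clara, and Zane can make the full 14:45-15:15 slot — that's 3.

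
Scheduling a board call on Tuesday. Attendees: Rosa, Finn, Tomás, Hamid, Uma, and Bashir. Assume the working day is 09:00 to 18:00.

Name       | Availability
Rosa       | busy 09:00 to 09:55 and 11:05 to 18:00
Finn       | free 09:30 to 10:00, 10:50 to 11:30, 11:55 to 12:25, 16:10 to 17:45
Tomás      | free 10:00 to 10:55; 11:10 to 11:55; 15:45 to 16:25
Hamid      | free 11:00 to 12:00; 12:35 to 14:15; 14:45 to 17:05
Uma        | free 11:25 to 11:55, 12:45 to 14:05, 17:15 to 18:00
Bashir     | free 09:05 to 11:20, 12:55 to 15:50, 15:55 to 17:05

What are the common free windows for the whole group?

none

Rosa free: 09:55-11:05 (invert busy blocks within the working day).
Finn free: 09:30-10:00, 10:50-11:30, 11:55-12:25, 16:10-17:45.
Tomás free: 10:00-10:55, 11:10-11:55, 15:45-16:25.
Hamid free: 11:00-12:00, 12:35-14:15, 14:45-17:05.
Uma free: 11:25-11:55, 12:45-14:05, 17:15-18:00.
Bashir free: 09:05-11:20, 12:55-15:50, 15:55-17:05.
Rosa ∩ Finn: 09:55-10:00, 10:50-11:05.
Rosa ∩ Finn ∩ Tomás: 10:50-10:55.
Rosa ∩ Finn ∩ Tomás ∩ Hamid: ∅.
Rosa ∩ Finn ∩ Tomás ∩ Hamid ∩ Uma: ∅.
Rosa ∩ Finn ∩ Tomás ∩ Hamid ∩ Uma ∩ Bashir: ∅.
There is no time when everyone is free.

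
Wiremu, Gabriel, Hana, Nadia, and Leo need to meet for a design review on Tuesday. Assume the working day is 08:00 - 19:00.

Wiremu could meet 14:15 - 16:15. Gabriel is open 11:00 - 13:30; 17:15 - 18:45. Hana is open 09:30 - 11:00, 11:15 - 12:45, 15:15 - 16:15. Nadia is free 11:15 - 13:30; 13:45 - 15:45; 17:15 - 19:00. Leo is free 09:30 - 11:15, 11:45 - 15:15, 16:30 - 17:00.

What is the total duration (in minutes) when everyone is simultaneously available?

0

Wiremu ∩ Gabriel: ∅.
Wiremu ∩ Gabriel ∩ Hana: ∅.
Wiremu ∩ Gabriel ∩ Hana ∩ Nadia: ∅.
Wiremu ∩ Gabriel ∩ Hana ∩ Nadia ∩ Leo: ∅.
There is no time when everyone is free.
There is no common window, so the total is 0 minutes.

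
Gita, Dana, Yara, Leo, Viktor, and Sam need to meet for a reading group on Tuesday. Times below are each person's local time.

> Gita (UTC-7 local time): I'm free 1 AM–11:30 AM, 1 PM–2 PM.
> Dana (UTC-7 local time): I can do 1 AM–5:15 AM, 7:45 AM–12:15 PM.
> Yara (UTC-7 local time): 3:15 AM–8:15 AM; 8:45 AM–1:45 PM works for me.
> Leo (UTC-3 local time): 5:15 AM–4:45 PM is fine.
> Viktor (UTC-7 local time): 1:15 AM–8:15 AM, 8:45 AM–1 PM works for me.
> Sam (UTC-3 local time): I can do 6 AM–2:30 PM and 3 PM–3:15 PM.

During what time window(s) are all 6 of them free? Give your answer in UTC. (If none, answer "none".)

Gita in UTC: 08:00-18:30, 20:00-21:00 (add 7h to convert from UTC-7).
Dana in UTC: 08:00-12:15, 14:45-19:15 (add 7h to convert from UTC-7).
Yara in UTC: 10:15-15:15, 15:45-20:45 (add 7h to convert from UTC-7).
Leo in UTC: 08:15-19:45 (add 3h to convert from UTC-3).
Viktor in UTC: 08:15-15:15, 15:45-20:00 (add 7h to convert from UTC-7).
Sam in UTC: 09:00-17:30, 18:00-18:15 (add 3h to convert from UTC-3).
Gita ∩ Dana: 08:00-12:15, 14:45-18:30.
Gita ∩ Dana ∩ Yara: 10:15-12:15, 14:45-15:15, 15:45-18:30.
Gita ∩ Dana ∩ Yara ∩ Leo: 10:15-12:15, 14:45-15:15, 15:45-18:30.
Gita ∩ Dana ∩ Yara ∩ Leo ∩ Viktor: 10:15-12:15, 14:45-15:15, 15:45-18:30.
Gita ∩ Dana ∩ Yara ∩ Leo ∩ Viktor ∩ Sam: 10:15-12:15, 14:45-15:15, 15:45-17:30, 18:00-18:15.

10:15-12:15, 14:45-15:15, 15:45-17:30, 18:00-18:15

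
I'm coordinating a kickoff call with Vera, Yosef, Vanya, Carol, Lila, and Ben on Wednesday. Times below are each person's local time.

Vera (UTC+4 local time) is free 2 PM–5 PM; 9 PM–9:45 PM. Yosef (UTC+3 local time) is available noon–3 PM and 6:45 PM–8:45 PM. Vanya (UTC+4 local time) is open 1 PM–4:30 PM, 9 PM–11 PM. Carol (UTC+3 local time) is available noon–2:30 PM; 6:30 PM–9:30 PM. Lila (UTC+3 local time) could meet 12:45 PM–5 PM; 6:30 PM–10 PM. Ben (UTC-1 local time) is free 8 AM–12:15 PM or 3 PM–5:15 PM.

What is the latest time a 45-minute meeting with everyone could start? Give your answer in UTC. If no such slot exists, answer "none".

17:00

Vera in UTC: 10:00-13:00, 17:00-17:45 (subtract 4h to convert from UTC+4).
Yosef in UTC: 09:00-12:00, 15:45-17:45 (subtract 3h to convert from UTC+3).
Vanya in UTC: 09:00-12:30, 17:00-19:00 (subtract 4h to convert from UTC+4).
Carol in UTC: 09:00-11:30, 15:30-18:30 (subtract 3h to convert from UTC+3).
Lila in UTC: 09:45-14:00, 15:30-19:00 (subtract 3h to convert from UTC+3).
Ben in UTC: 09:00-13:15, 16:00-18:15 (add 1h to convert from UTC-1).
Vera ∩ Yosef: 10:00-12:00, 17:00-17:45.
Vera ∩ Yosef ∩ Vanya: 10:00-12:00, 17:00-17:45.
Vera ∩ Yosef ∩ Vanya ∩ Carol: 10:00-11:30, 17:00-17:45.
Vera ∩ Yosef ∩ Vanya ∩ Carol ∩ Lila: 10:00-11:30, 17:00-17:45.
Vera ∩ Yosef ∩ Vanya ∩ Carol ∩ Lila ∩ Ben: 10:00-11:30, 17:00-17:45.
The last common window of at least 45 minutes is 17:00-17:45; a 45-minute meeting can start as late as 17:00 and still end by 17:45.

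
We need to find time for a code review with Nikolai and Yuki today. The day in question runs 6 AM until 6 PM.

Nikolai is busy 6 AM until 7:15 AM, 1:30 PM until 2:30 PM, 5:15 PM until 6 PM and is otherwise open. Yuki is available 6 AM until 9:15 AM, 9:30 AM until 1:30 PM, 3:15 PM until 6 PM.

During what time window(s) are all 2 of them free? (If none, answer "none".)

Nikolai free: 07:15-13:30, 14:30-17:15 (invert busy blocks within the working day).
Yuki free: 06:00-09:15, 09:30-13:30, 15:15-18:00.
Nikolai ∩ Yuki: 07:15-09:15, 09:30-13:30, 15:15-17:15.

07:15-09:15, 09:30-13:30, 15:15-17:15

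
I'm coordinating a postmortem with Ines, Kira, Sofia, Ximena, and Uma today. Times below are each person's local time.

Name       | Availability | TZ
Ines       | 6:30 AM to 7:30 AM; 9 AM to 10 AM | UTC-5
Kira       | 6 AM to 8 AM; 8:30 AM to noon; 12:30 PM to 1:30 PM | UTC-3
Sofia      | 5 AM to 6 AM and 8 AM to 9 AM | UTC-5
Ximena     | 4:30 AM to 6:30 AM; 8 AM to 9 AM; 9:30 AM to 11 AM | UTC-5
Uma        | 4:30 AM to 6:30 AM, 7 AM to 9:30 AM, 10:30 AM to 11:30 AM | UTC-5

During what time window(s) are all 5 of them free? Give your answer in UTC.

none

Ines in UTC: 11:30-12:30, 14:00-15:00 (add 5h to convert from UTC-5).
Kira in UTC: 09:00-11:00, 11:30-15:00, 15:30-16:30 (add 3h to convert from UTC-3).
Sofia in UTC: 10:00-11:00, 13:00-14:00 (add 5h to convert from UTC-5).
Ximena in UTC: 09:30-11:30, 13:00-14:00, 14:30-16:00 (add 5h to convert from UTC-5).
Uma in UTC: 09:30-11:30, 12:00-14:30, 15:30-16:30 (add 5h to convert from UTC-5).
Ines ∩ Kira: 11:30-12:30, 14:00-15:00.
Ines ∩ Kira ∩ Sofia: ∅.
Ines ∩ Kira ∩ Sofia ∩ Ximena: ∅.
Ines ∩ Kira ∩ Sofia ∩ Ximena ∩ Uma: ∅.
There is no time when everyone is free.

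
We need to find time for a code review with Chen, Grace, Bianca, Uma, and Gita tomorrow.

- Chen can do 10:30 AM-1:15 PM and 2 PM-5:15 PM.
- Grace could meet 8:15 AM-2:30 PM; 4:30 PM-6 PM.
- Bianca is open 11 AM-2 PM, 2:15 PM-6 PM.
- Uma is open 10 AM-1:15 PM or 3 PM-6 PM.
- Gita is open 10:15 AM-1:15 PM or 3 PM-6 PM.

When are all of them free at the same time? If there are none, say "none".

Chen ∩ Grace: 10:30-13:15, 14:00-14:30, 16:30-17:15.
Chen ∩ Grace ∩ Bianca: 11:00-13:15, 14:15-14:30, 16:30-17:15.
Chen ∩ Grace ∩ Bianca ∩ Uma: 11:00-13:15, 16:30-17:15.
Chen ∩ Grace ∩ Bianca ∩ Uma ∩ Gita: 11:00-13:15, 16:30-17:15.

11:00-13:15, 16:30-17:15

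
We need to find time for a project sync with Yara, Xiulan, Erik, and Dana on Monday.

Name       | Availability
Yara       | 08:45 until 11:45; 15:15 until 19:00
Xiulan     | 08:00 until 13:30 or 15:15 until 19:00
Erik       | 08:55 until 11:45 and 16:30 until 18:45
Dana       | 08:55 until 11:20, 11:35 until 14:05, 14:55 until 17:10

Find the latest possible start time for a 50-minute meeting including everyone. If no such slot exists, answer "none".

Yara ∩ Xiulan: 08:45-11:45, 15:15-19:00.
Yara ∩ Xiulan ∩ Erik: 08:55-11:45, 16:30-18:45.
Yara ∩ Xiulan ∩ Erik ∩ Dana: 08:55-11:20, 11:35-11:45, 16:30-17:10.
So the common availability across everyone is 08:55-11:20, 11:35-11:45, 16:30-17:10.
The last common window of at least 50 minutes is 08:55-11:20; a 50-minute meeting can start as late as 10:30 and still end by 11:20.

10:30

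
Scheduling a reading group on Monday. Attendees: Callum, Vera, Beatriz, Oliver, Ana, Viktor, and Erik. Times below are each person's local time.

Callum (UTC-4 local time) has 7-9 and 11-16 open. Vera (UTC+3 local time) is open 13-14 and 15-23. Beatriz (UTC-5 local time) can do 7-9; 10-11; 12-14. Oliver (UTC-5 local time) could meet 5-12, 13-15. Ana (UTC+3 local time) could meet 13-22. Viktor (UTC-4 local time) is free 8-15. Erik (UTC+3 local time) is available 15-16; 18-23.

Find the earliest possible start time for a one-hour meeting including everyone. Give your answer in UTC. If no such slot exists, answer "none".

Callum in UTC: 11:00-13:00, 15:00-20:00 (add 4h to convert from UTC-4).
Vera in UTC: 10:00-11:00, 12:00-20:00 (subtract 3h to convert from UTC+3).
Beatriz in UTC: 12:00-14:00, 15:00-16:00, 17:00-19:00 (add 5h to convert from UTC-5).
Oliver in UTC: 10:00-17:00, 18:00-20:00 (add 5h to convert from UTC-5).
Ana in UTC: 10:00-19:00 (subtract 3h to convert from UTC+3).
Viktor in UTC: 12:00-19:00 (add 4h to convert from UTC-4).
Erik in UTC: 12:00-13:00, 15:00-20:00 (subtract 3h to convert from UTC+3).
Callum ∩ Vera: 12:00-13:00, 15:00-20:00.
Callum ∩ Vera ∩ Beatriz: 12:00-13:00, 15:00-16:00, 17:00-19:00.
Callum ∩ Vera ∩ Beatriz ∩ Oliver: 12:00-13:00, 15:00-16:00, 18:00-19:00.
Callum ∩ Vera ∩ Beatriz ∩ Oliver ∩ Ana: 12:00-13:00, 15:00-16:00, 18:00-19:00.
Callum ∩ Vera ∩ Beatriz ∩ Oliver ∩ Ana ∩ Viktor: 12:00-13:00, 15:00-16:00, 18:00-19:00.
Callum ∩ Vera ∩ Beatriz ∩ Oliver ∩ Ana ∩ Viktor ∩ Erik: 12:00-13:00, 15:00-16:00, 18:00-19:00.
Those are the intersection windows.
The first common window of at least 60 minutes is 12:00-13:00, so the earliest start is 12:00.

12:00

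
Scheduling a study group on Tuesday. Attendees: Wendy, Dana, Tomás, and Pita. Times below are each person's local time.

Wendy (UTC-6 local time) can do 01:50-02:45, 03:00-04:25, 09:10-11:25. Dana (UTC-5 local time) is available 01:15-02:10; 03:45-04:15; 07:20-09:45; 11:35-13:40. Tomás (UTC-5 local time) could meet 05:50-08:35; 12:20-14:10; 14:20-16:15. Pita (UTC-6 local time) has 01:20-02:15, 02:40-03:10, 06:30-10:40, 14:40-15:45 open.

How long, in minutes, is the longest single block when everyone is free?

Wendy in UTC: 07:50-08:45, 09:00-10:25, 15:10-17:25 (add 6h to convert from UTC-6).
Dana in UTC: 06:15-07:10, 08:45-09:15, 12:20-14:45, 16:35-18:40 (add 5h to convert from UTC-5).
Tomás in UTC: 10:50-13:35, 17:20-19:10, 19:20-21:15 (add 5h to convert from UTC-5).
Pita in UTC: 07:20-08:15, 08:40-09:10, 12:30-16:40, 20:40-21:45 (add 6h to convert from UTC-6).
Wendy ∩ Dana: 09:00-09:15, 16:35-17:25.
Wendy ∩ Dana ∩ Tomás: 17:20-17:25.
Wendy ∩ Dana ∩ Tomás ∩ Pita: ∅.
There is no time when everyone is free.
No common window exists, so the longest block is 0 minutes.

0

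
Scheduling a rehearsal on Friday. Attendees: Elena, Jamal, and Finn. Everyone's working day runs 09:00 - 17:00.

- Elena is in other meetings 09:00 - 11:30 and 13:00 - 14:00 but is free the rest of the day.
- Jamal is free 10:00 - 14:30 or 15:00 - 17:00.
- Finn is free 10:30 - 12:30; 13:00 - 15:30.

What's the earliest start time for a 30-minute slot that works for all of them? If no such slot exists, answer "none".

Elena free: 11:30-13:00, 14:00-17:00 (invert busy blocks within the working day).
Jamal free: 10:00-14:30, 15:00-17:00.
Finn free: 10:30-12:30, 13:00-15:30.
Elena ∩ Jamal: 11:30-13:00, 14:00-14:30, 15:00-17:00.
Elena ∩ Jamal ∩ Finn: 11:30-12:30, 14:00-14:30, 15:00-15:30.
The first common window of at least 30 minutes is 11:30-12:30, so the earliest start is 11:30.

11:30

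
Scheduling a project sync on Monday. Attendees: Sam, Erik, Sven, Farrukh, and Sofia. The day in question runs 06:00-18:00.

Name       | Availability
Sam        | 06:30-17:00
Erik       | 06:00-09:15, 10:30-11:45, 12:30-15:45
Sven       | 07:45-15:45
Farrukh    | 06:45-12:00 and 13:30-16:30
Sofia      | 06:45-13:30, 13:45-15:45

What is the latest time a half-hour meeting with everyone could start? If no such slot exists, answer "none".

Sam ∩ Erik: 06:30-09:15, 10:30-11:45, 12:30-15:45.
Sam ∩ Erik ∩ Sven: 07:45-09:15, 10:30-11:45, 12:30-15:45.
Sam ∩ Erik ∩ Sven ∩ Farrukh: 07:45-09:15, 10:30-11:45, 13:30-15:45.
Sam ∩ Erik ∩ Sven ∩ Farrukh ∩ Sofia: 07:45-09:15, 10:30-11:45, 13:45-15:45.
So the common availability across everyone is 07:45-09:15, 10:30-11:45, 13:45-15:45.
The last common window of at least 30 minutes is 13:45-15:45; a 30-minute meeting can start as late as 15:15 and still end by 15:45.

15:15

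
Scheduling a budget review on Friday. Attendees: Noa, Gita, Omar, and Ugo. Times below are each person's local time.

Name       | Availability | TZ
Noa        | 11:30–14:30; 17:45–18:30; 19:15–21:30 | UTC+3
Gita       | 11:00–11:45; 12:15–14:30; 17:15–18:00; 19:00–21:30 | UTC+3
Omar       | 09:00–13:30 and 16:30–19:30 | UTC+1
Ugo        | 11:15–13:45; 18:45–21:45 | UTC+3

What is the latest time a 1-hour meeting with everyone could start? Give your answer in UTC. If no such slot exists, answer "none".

17:30

Noa in UTC: 08:30-11:30, 14:45-15:30, 16:15-18:30 (subtract 3h to convert from UTC+3).
Gita in UTC: 08:00-08:45, 09:15-11:30, 14:15-15:00, 16:00-18:30 (subtract 3h to convert from UTC+3).
Omar in UTC: 08:00-12:30, 15:30-18:30 (subtract 1h to convert from UTC+1).
Ugo in UTC: 08:15-10:45, 15:45-18:45 (subtract 3h to convert from UTC+3).
Noa ∩ Gita: 08:30-08:45, 09:15-11:30, 14:45-15:00, 16:15-18:30.
Noa ∩ Gita ∩ Omar: 08:30-08:45, 09:15-11:30, 16:15-18:30.
Noa ∩ Gita ∩ Omar ∩ Ugo: 08:30-08:45, 09:15-10:45, 16:15-18:30.
The last common window of at least 60 minutes is 16:15-18:30; a 60-minute meeting can start as late as 17:30 and still end by 18:30.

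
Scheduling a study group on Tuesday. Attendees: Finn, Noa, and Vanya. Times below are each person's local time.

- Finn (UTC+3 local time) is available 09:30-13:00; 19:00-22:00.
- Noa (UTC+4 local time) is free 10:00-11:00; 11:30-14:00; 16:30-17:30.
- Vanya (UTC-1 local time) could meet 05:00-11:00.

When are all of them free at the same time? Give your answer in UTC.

06:30-07:00, 07:30-10:00

Finn in UTC: 06:30-10:00, 16:00-19:00 (subtract 3h to convert from UTC+3).
Noa in UTC: 06:00-07:00, 07:30-10:00, 12:30-13:30 (subtract 4h to convert from UTC+4).
Vanya in UTC: 06:00-12:00 (add 1h to convert from UTC-1).
Finn ∩ Noa: 06:30-07:00, 07:30-10:00.
Finn ∩ Noa ∩ Vanya: 06:30-07:00, 07:30-10:00.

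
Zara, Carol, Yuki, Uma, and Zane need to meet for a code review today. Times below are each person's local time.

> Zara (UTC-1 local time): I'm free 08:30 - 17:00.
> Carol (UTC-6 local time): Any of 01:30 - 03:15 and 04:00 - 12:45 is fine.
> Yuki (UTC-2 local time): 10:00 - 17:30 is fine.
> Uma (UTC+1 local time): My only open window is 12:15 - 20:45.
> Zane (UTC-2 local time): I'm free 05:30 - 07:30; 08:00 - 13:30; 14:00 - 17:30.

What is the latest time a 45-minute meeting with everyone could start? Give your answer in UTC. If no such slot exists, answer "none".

Zara in UTC: 09:30-18:00 (add 1h to convert from UTC-1).
Carol in UTC: 07:30-09:15, 10:00-18:45 (add 6h to convert from UTC-6).
Yuki in UTC: 12:00-19:30 (add 2h to convert from UTC-2).
Uma in UTC: 11:15-19:45 (subtract 1h to convert from UTC+1).
Zane in UTC: 07:30-09:30, 10:00-15:30, 16:00-19:30 (add 2h to convert from UTC-2).
Zara ∩ Carol: 10:00-18:00.
Zara ∩ Carol ∩ Yuki: 12:00-18:00.
Zara ∩ Carol ∩ Yuki ∩ Uma: 12:00-18:00.
Zara ∩ Carol ∩ Yuki ∩ Uma ∩ Zane: 12:00-15:30, 16:00-18:00.
The last common window of at least 45 minutes is 16:00-18:00; a 45-minute meeting can start as late as 17:15 and still end by 18:00.

17:15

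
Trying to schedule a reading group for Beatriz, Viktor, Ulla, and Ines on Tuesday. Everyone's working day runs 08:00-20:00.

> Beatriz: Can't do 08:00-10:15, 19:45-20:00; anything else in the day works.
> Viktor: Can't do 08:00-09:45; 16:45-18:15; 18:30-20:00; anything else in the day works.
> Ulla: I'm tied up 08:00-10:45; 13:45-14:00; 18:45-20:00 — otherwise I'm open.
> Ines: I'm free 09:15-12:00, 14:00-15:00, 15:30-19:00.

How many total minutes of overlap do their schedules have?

Beatriz free: 10:15-19:45 (invert busy blocks within the working day).
Viktor free: 09:45-16:45, 18:15-18:30 (invert busy blocks within the working day).
Ulla free: 10:45-13:45, 14:00-18:45 (invert busy blocks within the working day).
Ines free: 09:15-12:00, 14:00-15:00, 15:30-19:00.
Beatriz ∩ Viktor: 10:15-16:45, 18:15-18:30.
Beatriz ∩ Viktor ∩ Ulla: 10:45-13:45, 14:00-16:45, 18:15-18:30.
Beatriz ∩ Viktor ∩ Ulla ∩ Ines: 10:45-12:00, 14:00-15:00, 15:30-16:45, 18:15-18:30.
So the common availability across everyone is 10:45-12:00, 14:00-15:00, 15:30-16:45, 18:15-18:30.
Summing the common windows: 75 + 60 + 75 + 15 = 225 minutes.

225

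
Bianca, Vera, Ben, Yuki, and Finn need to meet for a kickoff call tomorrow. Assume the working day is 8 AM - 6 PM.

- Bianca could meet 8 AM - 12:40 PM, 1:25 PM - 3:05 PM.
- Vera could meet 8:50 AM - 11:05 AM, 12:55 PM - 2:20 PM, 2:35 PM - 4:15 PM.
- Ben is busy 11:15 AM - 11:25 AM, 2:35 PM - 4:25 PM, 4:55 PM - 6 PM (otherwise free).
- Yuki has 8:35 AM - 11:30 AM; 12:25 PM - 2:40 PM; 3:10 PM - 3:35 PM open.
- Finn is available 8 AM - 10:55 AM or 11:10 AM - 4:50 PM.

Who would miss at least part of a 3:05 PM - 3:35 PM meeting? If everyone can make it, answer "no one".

Ben, Bianca, Yuki

Bianca free: 08:00-12:40, 13:25-15:05.
Vera free: 08:50-11:05, 12:55-14:20, 14:35-16:15.
Ben free: 08:00-11:15, 11:25-14:35, 16:25-16:55 (invert busy blocks within the working day).
Yuki free: 08:35-11:30, 12:25-14:40, 15:10-15:35.
Finn free: 08:00-10:55, 11:10-16:50.
Bianca: not fully free for 15:05-15:35. Vera: free for 15:05-15:35. Ben: not fully free for 15:05-15:35. Yuki: not fully free for 15:05-15:35. Finn: free for 15:05-15:35.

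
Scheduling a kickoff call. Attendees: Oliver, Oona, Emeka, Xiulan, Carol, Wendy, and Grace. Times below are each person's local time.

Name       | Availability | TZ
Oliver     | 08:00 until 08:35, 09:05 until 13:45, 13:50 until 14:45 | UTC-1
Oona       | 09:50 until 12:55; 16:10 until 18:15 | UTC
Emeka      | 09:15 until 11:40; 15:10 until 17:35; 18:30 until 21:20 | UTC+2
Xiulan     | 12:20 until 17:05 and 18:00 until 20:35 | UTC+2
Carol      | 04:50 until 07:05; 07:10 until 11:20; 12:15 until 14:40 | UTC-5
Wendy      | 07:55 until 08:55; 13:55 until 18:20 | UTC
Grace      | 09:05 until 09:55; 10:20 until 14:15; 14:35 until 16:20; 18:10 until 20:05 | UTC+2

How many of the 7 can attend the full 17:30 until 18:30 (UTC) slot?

3

Oliver in UTC: 09:00-09:35, 10:05-14:45, 14:50-15:45 (add 1h to convert from UTC-1).
Oona in UTC: 09:50-12:55, 16:10-18:15.
Emeka in UTC: 07:15-09:40, 13:10-15:35, 16:30-19:20 (subtract 2h to convert from UTC+2).
Xiulan in UTC: 10:20-15:05, 16:00-18:35 (subtract 2h to convert from UTC+2).
Carol in UTC: 09:50-12:05, 12:10-16:20, 17:15-19:40 (add 5h to convert from UTC-5).
Wendy in UTC: 07:55-08:55, 13:55-18:20.
Grace in UTC: 07:05-07:55, 08:20-12:15, 12:35-14:20, 16:10-18:05 (subtract 2h to convert from UTC+2).
Emeka, Xiulan, and Carol can make the full 17:30-18:30 slot — that's 3.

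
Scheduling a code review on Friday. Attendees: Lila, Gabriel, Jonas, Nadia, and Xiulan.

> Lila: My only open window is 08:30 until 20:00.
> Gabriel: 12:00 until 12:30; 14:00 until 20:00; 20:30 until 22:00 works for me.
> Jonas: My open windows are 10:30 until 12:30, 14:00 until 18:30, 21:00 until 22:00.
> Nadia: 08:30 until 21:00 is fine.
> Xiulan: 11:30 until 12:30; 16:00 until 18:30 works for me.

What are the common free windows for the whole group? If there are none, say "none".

Lila ∩ Gabriel: 12:00-12:30, 14:00-20:00.
Lila ∩ Gabriel ∩ Jonas: 12:00-12:30, 14:00-18:30.
Lila ∩ Gabriel ∩ Jonas ∩ Nadia: 12:00-12:30, 14:00-18:30.
Lila ∩ Gabriel ∩ Jonas ∩ Nadia ∩ Xiulan: 12:00-12:30, 16:00-18:30.

12:00-12:30, 16:00-18:30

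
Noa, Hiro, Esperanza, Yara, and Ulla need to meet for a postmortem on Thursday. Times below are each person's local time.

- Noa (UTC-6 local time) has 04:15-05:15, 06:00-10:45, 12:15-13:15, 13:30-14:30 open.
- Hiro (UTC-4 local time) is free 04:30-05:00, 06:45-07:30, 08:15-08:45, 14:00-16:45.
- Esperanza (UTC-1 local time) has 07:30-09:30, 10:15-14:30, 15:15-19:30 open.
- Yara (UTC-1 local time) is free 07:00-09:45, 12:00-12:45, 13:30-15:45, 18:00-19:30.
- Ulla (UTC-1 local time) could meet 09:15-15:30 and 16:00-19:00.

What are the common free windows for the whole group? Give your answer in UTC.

Noa in UTC: 10:15-11:15, 12:00-16:45, 18:15-19:15, 19:30-20:30 (add 6h to convert from UTC-6).
Hiro in UTC: 08:30-09:00, 10:45-11:30, 12:15-12:45, 18:00-20:45 (add 4h to convert from UTC-4).
Esperanza in UTC: 08:30-10:30, 11:15-15:30, 16:15-20:30 (add 1h to convert from UTC-1).
Yara in UTC: 08:00-10:45, 13:00-13:45, 14:30-16:45, 19:00-20:30 (add 1h to convert from UTC-1).
Ulla in UTC: 10:15-16:30, 17:00-20:00 (add 1h to convert from UTC-1).
Noa ∩ Hiro: 10:45-11:15, 12:15-12:45, 18:15-19:15, 19:30-20:30.
Noa ∩ Hiro ∩ Esperanza: 12:15-12:45, 18:15-19:15, 19:30-20:30.
Noa ∩ Hiro ∩ Esperanza ∩ Yara: 19:00-19:15, 19:30-20:30.
Noa ∩ Hiro ∩ Esperanza ∩ Yara ∩ Ulla: 19:00-19:15, 19:30-20:00.

19:00-19:15, 19:30-20:00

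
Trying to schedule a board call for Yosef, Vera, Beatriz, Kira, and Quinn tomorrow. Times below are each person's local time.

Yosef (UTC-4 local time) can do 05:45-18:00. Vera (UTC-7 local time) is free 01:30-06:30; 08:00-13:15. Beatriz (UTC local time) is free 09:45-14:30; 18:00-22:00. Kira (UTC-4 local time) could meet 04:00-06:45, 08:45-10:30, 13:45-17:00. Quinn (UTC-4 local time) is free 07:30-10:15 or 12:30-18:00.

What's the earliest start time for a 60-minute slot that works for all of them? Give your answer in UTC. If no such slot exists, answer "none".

18:00

Yosef in UTC: 09:45-22:00 (add 4h to convert from UTC-4).
Vera in UTC: 08:30-13:30, 15:00-20:15 (add 7h to convert from UTC-7).
Beatriz in UTC: 09:45-14:30, 18:00-22:00.
Kira in UTC: 08:00-10:45, 12:45-14:30, 17:45-21:00 (add 4h to convert from UTC-4).
Quinn in UTC: 11:30-14:15, 16:30-22:00 (add 4h to convert from UTC-4).
Yosef ∩ Vera: 09:45-13:30, 15:00-20:15.
Yosef ∩ Vera ∩ Beatriz: 09:45-13:30, 18:00-20:15.
Yosef ∩ Vera ∩ Beatriz ∩ Kira: 09:45-10:45, 12:45-13:30, 18:00-20:15.
Yosef ∩ Vera ∩ Beatriz ∩ Kira ∩ Quinn: 12:45-13:30, 18:00-20:15.
The first common window of at least 60 minutes is 18:00-20:15, so the earliest start is 18:00.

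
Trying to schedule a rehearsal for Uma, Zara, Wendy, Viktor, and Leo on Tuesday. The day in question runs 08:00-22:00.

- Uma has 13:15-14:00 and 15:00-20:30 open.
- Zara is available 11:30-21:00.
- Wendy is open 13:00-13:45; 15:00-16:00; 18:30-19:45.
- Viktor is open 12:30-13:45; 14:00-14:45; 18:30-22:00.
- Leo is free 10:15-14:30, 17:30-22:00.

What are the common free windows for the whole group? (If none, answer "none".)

Uma ∩ Zara: 13:15-14:00, 15:00-20:30.
Uma ∩ Zara ∩ Wendy: 13:15-13:45, 15:00-16:00, 18:30-19:45.
Uma ∩ Zara ∩ Wendy ∩ Viktor: 13:15-13:45, 18:30-19:45.
Uma ∩ Zara ∩ Wendy ∩ Viktor ∩ Leo: 13:15-13:45, 18:30-19:45.

13:15-13:45, 18:30-19:45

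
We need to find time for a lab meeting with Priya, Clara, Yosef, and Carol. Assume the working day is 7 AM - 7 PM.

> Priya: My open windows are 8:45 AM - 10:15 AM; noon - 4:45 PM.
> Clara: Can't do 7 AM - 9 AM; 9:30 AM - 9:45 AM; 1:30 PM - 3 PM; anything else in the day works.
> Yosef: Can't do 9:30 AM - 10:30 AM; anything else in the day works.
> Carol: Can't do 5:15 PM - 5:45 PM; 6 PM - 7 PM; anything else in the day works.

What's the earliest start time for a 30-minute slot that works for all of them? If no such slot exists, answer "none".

09:00

Priya free: 08:45-10:15, 12:00-16:45.
Clara free: 09:00-09:30, 09:45-13:30, 15:00-19:00 (invert busy blocks within the working day).
Yosef free: 07:00-09:30, 10:30-19:00 (invert busy blocks within the working day).
Carol free: 07:00-17:15, 17:45-18:00 (invert busy blocks within the working day).
Priya ∩ Clara: 09:00-09:30, 09:45-10:15, 12:00-13:30, 15:00-16:45.
Priya ∩ Clara ∩ Yosef: 09:00-09:30, 12:00-13:30, 15:00-16:45.
Priya ∩ Clara ∩ Yosef ∩ Carol: 09:00-09:30, 12:00-13:30, 15:00-16:45.
Those are the intersection windows.
The first common window of at least 30 minutes is 09:00-09:30, so the earliest start is 09:00.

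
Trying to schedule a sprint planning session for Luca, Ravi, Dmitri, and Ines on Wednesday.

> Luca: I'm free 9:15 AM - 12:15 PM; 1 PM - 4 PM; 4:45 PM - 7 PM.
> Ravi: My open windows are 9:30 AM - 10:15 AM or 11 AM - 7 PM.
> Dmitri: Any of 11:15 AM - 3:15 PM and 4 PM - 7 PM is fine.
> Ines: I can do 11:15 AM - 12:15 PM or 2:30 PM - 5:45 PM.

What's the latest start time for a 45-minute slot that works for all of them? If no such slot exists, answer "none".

Luca ∩ Ravi: 09:30-10:15, 11:00-12:15, 13:00-16:00, 16:45-19:00.
Luca ∩ Ravi ∩ Dmitri: 11:15-12:15, 13:00-15:15, 16:45-19:00.
Luca ∩ Ravi ∩ Dmitri ∩ Ines: 11:15-12:15, 14:30-15:15, 16:45-17:45.
The last common window of at least 45 minutes is 16:45-17:45; a 45-minute meeting can start as late as 17:00 and still end by 17:45.

17:00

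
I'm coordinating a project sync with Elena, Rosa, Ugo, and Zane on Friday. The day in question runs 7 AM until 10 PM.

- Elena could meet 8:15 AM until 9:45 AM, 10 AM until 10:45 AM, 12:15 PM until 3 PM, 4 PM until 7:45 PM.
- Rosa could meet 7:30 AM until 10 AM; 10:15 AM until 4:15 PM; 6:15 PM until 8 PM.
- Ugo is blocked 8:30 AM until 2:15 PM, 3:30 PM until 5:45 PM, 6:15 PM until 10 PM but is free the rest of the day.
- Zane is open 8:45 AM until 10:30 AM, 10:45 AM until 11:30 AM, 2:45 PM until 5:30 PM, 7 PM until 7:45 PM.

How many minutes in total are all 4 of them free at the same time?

Elena free: 08:15-09:45, 10:00-10:45, 12:15-15:00, 16:00-19:45.
Rosa free: 07:30-10:00, 10:15-16:15, 18:15-20:00.
Ugo free: 07:00-08:30, 14:15-15:30, 17:45-18:15 (invert busy blocks within the working day).
Zane free: 08:45-10:30, 10:45-11:30, 14:45-17:30, 19:00-19:45.
Elena ∩ Rosa: 08:15-09:45, 10:15-10:45, 12:15-15:00, 16:00-16:15, 18:15-19:45.
Elena ∩ Rosa ∩ Ugo: 08:15-08:30, 14:15-15:00.
Elena ∩ Rosa ∩ Ugo ∩ Zane: 14:45-15:00.
Those are the intersection windows.
That's a single block of 15 minutes.

15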